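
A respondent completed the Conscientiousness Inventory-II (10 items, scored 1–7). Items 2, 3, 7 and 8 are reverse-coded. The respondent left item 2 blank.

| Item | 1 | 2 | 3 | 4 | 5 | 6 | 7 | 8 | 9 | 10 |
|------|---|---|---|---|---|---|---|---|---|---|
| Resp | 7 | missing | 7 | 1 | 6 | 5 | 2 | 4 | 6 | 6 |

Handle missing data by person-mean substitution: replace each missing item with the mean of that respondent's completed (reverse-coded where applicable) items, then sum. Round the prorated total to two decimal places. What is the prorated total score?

46.67

Reverse-coded (reversed = (1+7) − raw = 8 − raw):
  item 3: 8 − 7 = 1
  item 7: 8 − 2 = 6
  item 8: 8 − 4 = 4
Completed scored items (9 of 10): 7, 1, 1, 6, 5, 6, 4, 6, 6; sum = 42.
Person mean = 42 / 9 ≈ 4.6667
Prorated total = (42 / 9) × 10 = 46.67 (to 2 dp)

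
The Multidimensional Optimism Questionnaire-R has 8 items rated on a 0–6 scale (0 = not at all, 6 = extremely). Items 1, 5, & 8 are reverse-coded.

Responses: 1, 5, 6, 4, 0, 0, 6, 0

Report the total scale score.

Reversing items 1, 5, and 8 with 6 − raw:
Total = (6−1) + 5 + 6 + 4 + (6−0) + 0 + 6 + (6−0)
      = 5 + 5 + 6 + 4 + 6 + 0 + 6 + 6 = 38

38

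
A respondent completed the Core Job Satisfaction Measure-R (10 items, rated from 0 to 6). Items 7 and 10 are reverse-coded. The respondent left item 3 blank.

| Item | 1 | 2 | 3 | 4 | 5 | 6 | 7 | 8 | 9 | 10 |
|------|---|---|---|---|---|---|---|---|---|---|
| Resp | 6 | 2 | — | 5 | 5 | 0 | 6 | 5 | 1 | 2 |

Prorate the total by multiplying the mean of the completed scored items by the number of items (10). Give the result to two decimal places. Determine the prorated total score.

31.11

Reverse-coded (reversed = (0+6) − raw = 6 − raw):
  item 7: 6 − 6 = 0
  item 10: 6 − 2 = 4
Completed scored items (9 of 10): 6, 2, 5, 5, 0, 0, 5, 1, 4; sum = 28.
Person mean = 28 / 9 ≈ 3.1111
Prorated total = (28 / 9) × 10 = 31.11 (to 2 dp)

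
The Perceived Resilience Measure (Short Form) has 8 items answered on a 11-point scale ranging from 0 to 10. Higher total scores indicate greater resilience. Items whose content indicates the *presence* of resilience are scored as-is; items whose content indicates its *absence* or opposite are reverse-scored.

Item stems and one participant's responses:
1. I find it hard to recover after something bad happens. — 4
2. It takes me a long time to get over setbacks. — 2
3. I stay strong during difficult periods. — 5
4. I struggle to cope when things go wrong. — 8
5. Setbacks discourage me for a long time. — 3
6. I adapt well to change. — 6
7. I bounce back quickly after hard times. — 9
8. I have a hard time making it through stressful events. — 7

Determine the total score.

Items 1, 2, 4, 5, 8 describe the absence/opposite of resilience → reverse-score.
reversed = (0+10) − raw = 10 − raw.
  item 1: 10 − 4 = 6
  item 2: 10 − 2 = 8
  item 3: 5
  item 4: 10 − 8 = 2
  item 5: 10 − 3 = 7
  item 6: 6
  item 7: 9
  item 8: 10 − 7 = 3
Total = 6 + 8 + 5 + 2 + 7 + 6 + 9 + 3 = 46

46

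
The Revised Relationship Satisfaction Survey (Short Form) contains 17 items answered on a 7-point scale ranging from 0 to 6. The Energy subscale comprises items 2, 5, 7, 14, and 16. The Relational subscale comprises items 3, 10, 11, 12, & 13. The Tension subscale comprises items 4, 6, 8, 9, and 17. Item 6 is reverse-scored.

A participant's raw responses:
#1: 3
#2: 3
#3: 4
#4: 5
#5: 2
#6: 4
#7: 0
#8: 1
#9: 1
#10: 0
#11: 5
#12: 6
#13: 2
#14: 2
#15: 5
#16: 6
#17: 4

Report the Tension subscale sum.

13

Tension items: 4, 6, 8, 9, 17.
Of these, item 6 is reverse-scored; on a 0–6 scale, reversed = 6 − raw.
  item 4: 5
  item 6: 6 − 4 = 2
  item 8: 1
  item 9: 1
  item 17: 4
Sum = 5 + 2 + 1 + 1 + 4 = 13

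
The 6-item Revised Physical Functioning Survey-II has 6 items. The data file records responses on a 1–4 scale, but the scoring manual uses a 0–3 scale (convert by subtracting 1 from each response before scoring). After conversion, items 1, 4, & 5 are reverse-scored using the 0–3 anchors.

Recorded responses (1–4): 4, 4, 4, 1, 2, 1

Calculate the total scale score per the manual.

Convert to 0–3: 3, 3, 3, 0, 1, 0
Reverse-coded (reverse-coded value = 3 − response):
  item 1: 3 − 3 = 0
  item 4: 3 − 0 = 3
  item 5: 3 − 1 = 2
Scored: 0, 3, 3, 3, 2, 0
Total = 11

11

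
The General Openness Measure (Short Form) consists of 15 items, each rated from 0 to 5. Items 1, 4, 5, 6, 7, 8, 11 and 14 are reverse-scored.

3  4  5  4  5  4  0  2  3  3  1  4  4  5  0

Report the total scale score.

39

Reversing items 1, 4, 5, 6, 7, 8, 11, & 14 with 5 − raw:
Total = (5−3) + 4 + 5 + (5−4) + (5−5) + (5−4) + (5−0) + (5−2) + 3 + 3 + (5−1) + 4 + 4 + (5−5) + 0
      = 2 + 4 + 5 + 1 + 0 + 1 + 5 + 3 + 3 + 3 + 4 + 4 + 4 + 0 + 0 = 39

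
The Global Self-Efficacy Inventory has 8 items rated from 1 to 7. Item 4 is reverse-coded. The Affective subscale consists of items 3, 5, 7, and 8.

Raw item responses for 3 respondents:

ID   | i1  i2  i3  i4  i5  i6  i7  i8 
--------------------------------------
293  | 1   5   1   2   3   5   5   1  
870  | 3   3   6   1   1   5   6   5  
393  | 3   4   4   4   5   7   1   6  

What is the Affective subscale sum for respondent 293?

Respondent 293 raw: 1, 5, 1, 2, 3, 5, 5, 1.
Affective items: 3, 5, 7, 8.
Reverse-coded (reverse-coded value = 8 − response):
  item 3: 1
  item 5: 3
  item 7: 5
  item 8: 1
Sum = 1 + 3 + 5 + 1 = 10

10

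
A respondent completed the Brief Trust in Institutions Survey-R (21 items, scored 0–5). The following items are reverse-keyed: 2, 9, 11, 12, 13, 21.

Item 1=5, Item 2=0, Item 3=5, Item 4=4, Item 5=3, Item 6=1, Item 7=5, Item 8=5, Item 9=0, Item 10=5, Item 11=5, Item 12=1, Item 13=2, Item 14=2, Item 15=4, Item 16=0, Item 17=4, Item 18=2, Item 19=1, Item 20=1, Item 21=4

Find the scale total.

Reverse-coded items (reversed = (0+5) − raw = 5 − raw):
  item 2: 5 − 0 = 5
  item 9: 5 − 0 = 5
  item 11: 5 − 5 = 0
  item 12: 5 − 1 = 4
  item 13: 5 − 2 = 3
  item 21: 5 − 4 = 1
Scored items: 5, 5, 5, 4, 3, 1, 5, 5, 5, 5, 0, 4, 3, 2, 4, 0, 4, 2, 1, 1, 1
Total = 5 + 5 + 5 + 4 + 3 + 1 + 5 + 5 + 5 + 5 + 0 + 4 + 3 + 2 + 4 + 0 + 4 + 2 + 1 + 1 + 1 = 65

65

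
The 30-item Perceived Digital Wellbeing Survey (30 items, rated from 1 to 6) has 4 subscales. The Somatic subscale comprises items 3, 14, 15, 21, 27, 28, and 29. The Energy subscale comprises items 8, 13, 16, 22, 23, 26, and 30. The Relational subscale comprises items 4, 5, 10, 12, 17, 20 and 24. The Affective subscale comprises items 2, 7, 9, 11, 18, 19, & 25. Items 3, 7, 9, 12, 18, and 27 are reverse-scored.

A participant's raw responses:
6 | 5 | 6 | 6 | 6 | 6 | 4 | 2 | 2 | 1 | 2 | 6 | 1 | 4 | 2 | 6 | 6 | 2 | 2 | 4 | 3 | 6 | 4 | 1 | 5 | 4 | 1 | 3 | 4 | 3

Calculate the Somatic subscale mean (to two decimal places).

3.29

Somatic items: 3, 14, 15, 21, 27, 28, 29.
Of these, items 3 & 27 are reverse-scored; reversed = (1+6) − raw = 7 − raw.
  item 3: 7 − 6 = 1
  item 14: 4
  item 15: 2
  item 21: 3
  item 27: 7 − 1 = 6
  item 28: 3
  item 29: 4
Sum = 1 + 4 + 2 + 3 + 6 + 3 + 4 = 23
Mean = 23 / 7 = 3.29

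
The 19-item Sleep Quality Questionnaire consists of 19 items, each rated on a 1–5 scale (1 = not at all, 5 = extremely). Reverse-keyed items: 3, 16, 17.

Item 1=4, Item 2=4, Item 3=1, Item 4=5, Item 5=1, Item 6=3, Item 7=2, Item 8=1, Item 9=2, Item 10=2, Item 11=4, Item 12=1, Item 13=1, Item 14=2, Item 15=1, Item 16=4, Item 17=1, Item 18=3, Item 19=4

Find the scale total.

Reversing items 3, 16, and 17 with 6 − raw:
Total = 4 + 4 + (6−1) + 5 + 1 + 3 + 2 + 1 + 2 + 2 + 4 + 1 + 1 + 2 + 1 + (6−4) + (6−1) + 3 + 4
      = 4 + 4 + 5 + 5 + 1 + 3 + 2 + 1 + 2 + 2 + 4 + 1 + 1 + 2 + 1 + 2 + 5 + 3 + 4 = 52

52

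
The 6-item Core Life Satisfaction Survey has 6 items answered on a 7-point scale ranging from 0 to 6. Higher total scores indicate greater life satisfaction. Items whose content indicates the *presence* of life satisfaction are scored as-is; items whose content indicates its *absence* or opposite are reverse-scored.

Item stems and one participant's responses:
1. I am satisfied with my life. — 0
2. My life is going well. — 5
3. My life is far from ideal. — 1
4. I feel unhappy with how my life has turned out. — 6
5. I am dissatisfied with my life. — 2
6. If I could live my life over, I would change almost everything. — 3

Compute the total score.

Items 3, 4, 5, 6 describe the absence/opposite of life satisfaction → reverse-score.
reverse-coded value = 6 − response.
  item 1: 0
  item 2: 5
  item 3: 6 − 1 = 5
  item 4: 6 − 6 = 0
  item 5: 6 − 2 = 4
  item 6: 6 − 3 = 3
Total = 0 + 5 + 5 + 0 + 4 + 3 = 17

17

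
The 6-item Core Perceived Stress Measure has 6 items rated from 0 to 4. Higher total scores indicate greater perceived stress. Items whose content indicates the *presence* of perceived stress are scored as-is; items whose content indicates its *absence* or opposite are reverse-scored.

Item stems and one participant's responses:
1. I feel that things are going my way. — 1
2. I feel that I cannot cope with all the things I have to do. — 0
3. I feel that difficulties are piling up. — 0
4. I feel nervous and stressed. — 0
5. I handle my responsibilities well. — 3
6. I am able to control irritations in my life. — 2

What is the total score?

Items 1, 5, 6 describe the absence/opposite of perceived stress → reverse-score.
reversed = (0+4) − raw = 4 − raw.
  item 1: 4 − 1 = 3
  item 2: 0
  item 3: 0
  item 4: 0
  item 5: 4 − 3 = 1
  item 6: 4 − 2 = 2
Total = 3 + 0 + 0 + 0 + 1 + 2 = 6

6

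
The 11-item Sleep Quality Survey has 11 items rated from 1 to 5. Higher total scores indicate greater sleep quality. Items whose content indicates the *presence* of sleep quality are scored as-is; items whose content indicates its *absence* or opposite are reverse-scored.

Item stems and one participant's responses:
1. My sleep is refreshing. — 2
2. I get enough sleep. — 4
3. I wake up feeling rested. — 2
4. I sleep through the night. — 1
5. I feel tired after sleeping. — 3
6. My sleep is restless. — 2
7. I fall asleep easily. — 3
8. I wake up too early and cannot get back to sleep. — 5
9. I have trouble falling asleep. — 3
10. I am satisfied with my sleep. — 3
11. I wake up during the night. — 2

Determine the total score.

Items 5, 6, 8, 9, 11 describe the absence/opposite of sleep quality → reverse-score.
reverse-coded value = 6 − response.
  item 1: 2
  item 2: 4
  item 3: 2
  item 4: 1
  item 5: 6 − 3 = 3
  item 6: 6 − 2 = 4
  item 7: 3
  item 8: 6 − 5 = 1
  item 9: 6 − 3 = 3
  item 10: 3
  item 11: 6 − 2 = 4
Total = 2 + 4 + 2 + 1 + 3 + 4 + 3 + 1 + 3 + 3 + 4 = 30

30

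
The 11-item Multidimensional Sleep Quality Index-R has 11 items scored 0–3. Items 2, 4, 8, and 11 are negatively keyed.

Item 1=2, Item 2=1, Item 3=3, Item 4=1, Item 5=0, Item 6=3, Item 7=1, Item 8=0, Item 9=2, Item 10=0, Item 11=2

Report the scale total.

19

Apply reverse scoring (on a 0–3 scale, reversed = 3 − raw):
  item 2: 3 − 1 = 2
  item 4: 3 − 1 = 2
  item 8: 3 − 0 = 3
  item 11: 3 − 2 = 1
Scored items: 2, 2, 3, 2, 0, 3, 1, 3, 2, 0, 1
Total = 2 + 2 + 3 + 2 + 0 + 3 + 1 + 3 + 2 + 0 + 1 = 19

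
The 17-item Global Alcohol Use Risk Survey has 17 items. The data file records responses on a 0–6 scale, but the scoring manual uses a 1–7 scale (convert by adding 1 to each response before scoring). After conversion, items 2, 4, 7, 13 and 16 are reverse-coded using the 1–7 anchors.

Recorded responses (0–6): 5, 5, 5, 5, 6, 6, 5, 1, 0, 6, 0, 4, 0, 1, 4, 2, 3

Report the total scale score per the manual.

Convert to 1–7: 6, 6, 6, 6, 7, 7, 6, 2, 1, 7, 1, 5, 1, 2, 5, 3, 4
Reverse-coded (on a 1–7 scale, reversed = 8 − raw):
  item 2: 8 − 6 = 2
  item 4: 8 − 6 = 2
  item 7: 8 − 6 = 2
  item 13: 8 − 1 = 7
  item 16: 8 − 3 = 5
Scored: 6, 2, 6, 2, 7, 7, 2, 2, 1, 7, 1, 5, 7, 2, 5, 5, 4
Total = 71

71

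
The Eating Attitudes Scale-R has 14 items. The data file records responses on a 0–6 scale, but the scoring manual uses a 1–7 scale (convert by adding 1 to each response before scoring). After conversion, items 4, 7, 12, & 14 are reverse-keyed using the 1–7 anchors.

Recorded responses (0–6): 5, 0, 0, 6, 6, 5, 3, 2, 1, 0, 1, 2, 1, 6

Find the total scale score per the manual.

42

Convert to 1–7: 6, 1, 1, 7, 7, 6, 4, 3, 2, 1, 2, 3, 2, 7
Reverse-coded (reverse-coded value = 8 − response):
  item 4: 8 − 7 = 1
  item 7: 8 − 4 = 4
  item 12: 8 − 3 = 5
  item 14: 8 − 7 = 1
Scored: 6, 1, 1, 1, 7, 6, 4, 3, 2, 1, 2, 5, 2, 1
Total = 42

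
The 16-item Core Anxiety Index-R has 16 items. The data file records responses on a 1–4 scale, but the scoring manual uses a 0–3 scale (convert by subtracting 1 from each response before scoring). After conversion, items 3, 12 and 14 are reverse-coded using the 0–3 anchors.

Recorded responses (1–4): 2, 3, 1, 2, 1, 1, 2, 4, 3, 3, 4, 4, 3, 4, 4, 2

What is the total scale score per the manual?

Convert to 0–3: 1, 2, 0, 1, 0, 0, 1, 3, 2, 2, 3, 3, 2, 3, 3, 1
Reverse-coded (reversed = (0+3) − raw = 3 − raw):
  item 3: 3 − 0 = 3
  item 12: 3 − 3 = 0
  item 14: 3 − 3 = 0
Scored: 1, 2, 3, 1, 0, 0, 1, 3, 2, 2, 3, 0, 2, 0, 3, 1
Total = 24

24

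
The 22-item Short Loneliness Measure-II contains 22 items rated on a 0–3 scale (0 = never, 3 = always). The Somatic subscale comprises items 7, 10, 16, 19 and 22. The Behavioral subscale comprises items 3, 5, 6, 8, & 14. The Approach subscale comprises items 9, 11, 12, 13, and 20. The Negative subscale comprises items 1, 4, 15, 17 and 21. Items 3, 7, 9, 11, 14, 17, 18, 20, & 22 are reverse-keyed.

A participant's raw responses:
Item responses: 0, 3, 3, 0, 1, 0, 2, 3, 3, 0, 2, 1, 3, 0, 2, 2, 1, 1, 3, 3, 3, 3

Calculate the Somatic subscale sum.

6

Somatic items: 7, 10, 16, 19, 22.
Of these, items 7 & 22 are reverse-keyed; on a 0–3 scale, reversed = 3 − raw.
  item 7: 3 − 2 = 1
  item 10: 0
  item 16: 2
  item 19: 3
  item 22: 3 − 3 = 0
Sum = 1 + 0 + 2 + 3 + 0 = 6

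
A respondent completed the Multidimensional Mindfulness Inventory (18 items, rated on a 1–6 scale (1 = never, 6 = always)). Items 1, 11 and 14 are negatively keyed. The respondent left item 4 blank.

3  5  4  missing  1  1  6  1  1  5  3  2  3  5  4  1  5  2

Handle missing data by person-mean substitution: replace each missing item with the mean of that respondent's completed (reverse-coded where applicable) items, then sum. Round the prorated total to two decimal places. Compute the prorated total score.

54.00

Reverse-coded (reverse-coded value = 7 − response):
  item 1: 7 − 3 = 4
  item 11: 7 − 3 = 4
  item 14: 7 − 5 = 2
Completed scored items (17 of 18): 4, 5, 4, 1, 1, 6, 1, 1, 5, 4, 2, 3, 2, 4, 1, 5, 2; sum = 51.
Person mean = 51 / 17 ≈ 3.0000
Prorated total = (51 / 17) × 18 = 54.00 (to 2 dp)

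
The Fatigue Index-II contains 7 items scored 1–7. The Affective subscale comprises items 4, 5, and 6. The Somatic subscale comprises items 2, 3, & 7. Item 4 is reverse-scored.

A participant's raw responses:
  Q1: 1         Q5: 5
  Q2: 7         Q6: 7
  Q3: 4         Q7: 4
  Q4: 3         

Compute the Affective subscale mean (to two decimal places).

Affective items: 4, 5, 6.
Of these, item 4 is reverse-scored; reversed = (1+7) − raw = 8 − raw.
  item 4: 8 − 3 = 5
  item 5: 5
  item 6: 7
Sum = 5 + 5 + 7 = 17
Mean = 17 / 3 = 5.67

5.67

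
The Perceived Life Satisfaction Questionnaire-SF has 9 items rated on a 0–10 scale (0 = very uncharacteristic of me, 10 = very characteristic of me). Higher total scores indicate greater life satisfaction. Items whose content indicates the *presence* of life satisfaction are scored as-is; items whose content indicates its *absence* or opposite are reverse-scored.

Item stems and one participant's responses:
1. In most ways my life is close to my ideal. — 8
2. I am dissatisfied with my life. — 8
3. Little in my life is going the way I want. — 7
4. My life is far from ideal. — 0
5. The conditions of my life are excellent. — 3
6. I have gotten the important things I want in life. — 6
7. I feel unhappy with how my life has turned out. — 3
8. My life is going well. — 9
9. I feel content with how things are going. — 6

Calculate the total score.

Items 2, 3, 4, 7 describe the absence/opposite of life satisfaction → reverse-score.
reverse-coded value = 10 − response.
  item 1: 8
  item 2: 10 − 8 = 2
  item 3: 10 − 7 = 3
  item 4: 10 − 0 = 10
  item 5: 3
  item 6: 6
  item 7: 10 − 3 = 7
  item 8: 9
  item 9: 6
Total = 8 + 2 + 3 + 10 + 3 + 6 + 7 + 9 + 6 = 54

54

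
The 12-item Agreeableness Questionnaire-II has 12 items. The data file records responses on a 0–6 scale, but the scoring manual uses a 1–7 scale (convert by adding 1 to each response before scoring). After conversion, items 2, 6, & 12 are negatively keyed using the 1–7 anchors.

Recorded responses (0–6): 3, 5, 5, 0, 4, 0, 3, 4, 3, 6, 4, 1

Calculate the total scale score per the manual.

Convert to 1–7: 4, 6, 6, 1, 5, 1, 4, 5, 4, 7, 5, 2
Reverse-coded (reversed = (1+7) − raw = 8 − raw):
  item 2: 8 − 6 = 2
  item 6: 8 − 1 = 7
  item 12: 8 − 2 = 6
Scored: 4, 2, 6, 1, 5, 7, 4, 5, 4, 7, 5, 6
Total = 56

56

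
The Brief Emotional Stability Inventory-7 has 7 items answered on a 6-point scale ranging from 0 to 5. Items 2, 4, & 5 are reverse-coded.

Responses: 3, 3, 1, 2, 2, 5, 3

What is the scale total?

Apply reverse scoring (reverse-coded value = 5 − response):
  item 2: 5 − 3 = 2
  item 4: 5 − 2 = 3
  item 5: 5 − 2 = 3
Scored items: 3, 2, 1, 3, 3, 5, 3
Total = 3 + 2 + 1 + 3 + 3 + 5 + 3 = 20

20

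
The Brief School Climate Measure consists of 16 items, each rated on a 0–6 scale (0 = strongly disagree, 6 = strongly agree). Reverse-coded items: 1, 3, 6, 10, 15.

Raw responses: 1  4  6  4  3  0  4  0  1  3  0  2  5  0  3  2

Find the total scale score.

Reverse-coded items use 6 − raw:
  item 1: 6 − 1 = 5
  item 3: 6 − 6 = 0
  item 6: 6 − 0 = 6
  item 10: 6 − 3 = 3
  item 15: 6 − 3 = 3
Scored items: 5, 4, 0, 4, 3, 6, 4, 0, 1, 3, 0, 2, 5, 0, 3, 2
Total = 5 + 4 + 0 + 4 + 3 + 6 + 4 + 0 + 1 + 3 + 0 + 2 + 5 + 0 + 3 + 2 = 42

42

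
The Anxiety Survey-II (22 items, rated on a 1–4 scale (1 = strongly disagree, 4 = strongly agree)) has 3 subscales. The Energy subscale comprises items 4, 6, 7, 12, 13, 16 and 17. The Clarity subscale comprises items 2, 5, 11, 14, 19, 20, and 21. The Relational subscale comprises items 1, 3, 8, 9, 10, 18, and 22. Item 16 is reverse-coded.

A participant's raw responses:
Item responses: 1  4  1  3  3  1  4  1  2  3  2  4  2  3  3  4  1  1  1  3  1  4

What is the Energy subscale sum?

16

Energy items: 4, 6, 7, 12, 13, 16, 17.
Of these, item 16 is reverse-coded; reversed = (1+4) − raw = 5 − raw.
  item 4: 3
  item 6: 1
  item 7: 4
  item 12: 4
  item 13: 2
  item 16: 5 − 4 = 1
  item 17: 1
Sum = 3 + 1 + 4 + 4 + 2 + 1 + 1 = 16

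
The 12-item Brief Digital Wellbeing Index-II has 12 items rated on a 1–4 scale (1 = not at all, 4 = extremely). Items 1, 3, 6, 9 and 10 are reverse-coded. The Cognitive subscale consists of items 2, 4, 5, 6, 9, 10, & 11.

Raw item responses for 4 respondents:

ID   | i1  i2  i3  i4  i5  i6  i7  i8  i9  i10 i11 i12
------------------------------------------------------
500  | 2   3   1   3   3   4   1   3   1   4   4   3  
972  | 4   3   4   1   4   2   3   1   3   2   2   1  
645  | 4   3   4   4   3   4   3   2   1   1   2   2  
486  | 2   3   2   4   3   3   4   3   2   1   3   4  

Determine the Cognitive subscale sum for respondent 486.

Respondent 486 raw: 2, 3, 2, 4, 3, 3, 4, 3, 2, 1, 3, 4.
Cognitive items: 2, 4, 5, 6, 9, 10, 11.
Reverse-coded (on a 1–4 scale, reversed = 5 − raw):
  item 2: 3
  item 4: 4
  item 5: 3
  item 6: 5 − 3 = 2
  item 9: 5 − 2 = 3
  item 10: 5 − 1 = 4
  item 11: 3
Sum = 3 + 4 + 3 + 2 + 3 + 4 + 3 = 22

22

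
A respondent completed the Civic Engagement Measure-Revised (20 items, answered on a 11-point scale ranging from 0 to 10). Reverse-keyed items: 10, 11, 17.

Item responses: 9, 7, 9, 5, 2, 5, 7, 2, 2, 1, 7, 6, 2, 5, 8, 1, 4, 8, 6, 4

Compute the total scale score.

106

Reverse-keyed items use 10 − raw:
  item 10: 10 − 1 = 9
  item 11: 10 − 7 = 3
  item 17: 10 − 4 = 6
After reverse-coding: 9, 7, 9, 5, 2, 5, 7, 2, 2, 9, 3, 6, 2, 5, 8, 1, 6, 8, 6, 4
Total = 9 + 7 + 9 + 5 + 2 + 5 + 7 + 2 + 2 + 9 + 3 + 6 + 2 + 5 + 8 + 1 + 6 + 8 + 6 + 4 = 106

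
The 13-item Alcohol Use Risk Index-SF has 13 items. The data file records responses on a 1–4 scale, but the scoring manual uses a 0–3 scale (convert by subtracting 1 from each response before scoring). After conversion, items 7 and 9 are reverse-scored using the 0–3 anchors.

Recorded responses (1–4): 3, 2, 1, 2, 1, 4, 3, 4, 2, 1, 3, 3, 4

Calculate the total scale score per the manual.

Convert to 0–3: 2, 1, 0, 1, 0, 3, 2, 3, 1, 0, 2, 2, 3
Reverse-coded (reversed = (0+3) − raw = 3 − raw):
  item 7: 3 − 2 = 1
  item 9: 3 − 1 = 2
Scored: 2, 1, 0, 1, 0, 3, 1, 3, 2, 0, 2, 2, 3
Total = 20

20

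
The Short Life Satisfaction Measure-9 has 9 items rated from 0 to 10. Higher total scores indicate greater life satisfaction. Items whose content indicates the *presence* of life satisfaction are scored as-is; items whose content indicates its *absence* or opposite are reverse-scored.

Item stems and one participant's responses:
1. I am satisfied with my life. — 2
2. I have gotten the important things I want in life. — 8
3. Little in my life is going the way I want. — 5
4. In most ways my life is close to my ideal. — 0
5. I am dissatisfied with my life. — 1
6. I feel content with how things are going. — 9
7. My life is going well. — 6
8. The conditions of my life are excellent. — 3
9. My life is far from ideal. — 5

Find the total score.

47

Items 3, 5, 9 describe the absence/opposite of life satisfaction → reverse-score.
reversed = (0+10) − raw = 10 − raw.
  item 1: 2
  item 2: 8
  item 3: 10 − 5 = 5
  item 4: 0
  item 5: 10 − 1 = 9
  item 6: 9
  item 7: 6
  item 8: 3
  item 9: 10 − 5 = 5
Total = 2 + 8 + 5 + 0 + 9 + 9 + 6 + 3 + 5 = 47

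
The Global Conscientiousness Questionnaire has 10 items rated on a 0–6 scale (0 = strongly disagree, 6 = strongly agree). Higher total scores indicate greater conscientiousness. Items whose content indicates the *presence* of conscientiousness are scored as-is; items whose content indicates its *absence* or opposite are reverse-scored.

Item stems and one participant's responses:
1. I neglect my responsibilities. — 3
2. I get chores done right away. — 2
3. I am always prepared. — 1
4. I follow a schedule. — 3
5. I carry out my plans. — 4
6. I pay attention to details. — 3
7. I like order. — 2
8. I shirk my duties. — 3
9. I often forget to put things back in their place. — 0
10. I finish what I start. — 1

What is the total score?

Items 1, 8, 9 describe the absence/opposite of conscientiousness → reverse-score.
on a 0–6 scale, reversed = 6 − raw.
  item 1: 6 − 3 = 3
  item 2: 2
  item 3: 1
  item 4: 3
  item 5: 4
  item 6: 3
  item 7: 2
  item 8: 6 − 3 = 3
  item 9: 6 − 0 = 6
  item 10: 1
Total = 3 + 2 + 1 + 3 + 4 + 3 + 2 + 3 + 6 + 1 = 28

28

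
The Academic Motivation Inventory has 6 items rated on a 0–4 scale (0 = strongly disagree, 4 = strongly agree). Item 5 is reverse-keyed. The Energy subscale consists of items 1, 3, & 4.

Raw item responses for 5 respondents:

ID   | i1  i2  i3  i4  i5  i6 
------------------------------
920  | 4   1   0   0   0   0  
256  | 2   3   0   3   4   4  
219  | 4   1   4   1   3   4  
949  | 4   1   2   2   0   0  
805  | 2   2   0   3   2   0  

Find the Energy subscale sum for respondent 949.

Respondent 949 raw: 4, 1, 2, 2, 0, 0.
Energy items: 1, 3, 4.
Reverse-coded (on a 0–4 scale, reversed = 4 − raw):
  item 1: 4
  item 3: 2
  item 4: 2
Sum = 4 + 2 + 2 = 8

8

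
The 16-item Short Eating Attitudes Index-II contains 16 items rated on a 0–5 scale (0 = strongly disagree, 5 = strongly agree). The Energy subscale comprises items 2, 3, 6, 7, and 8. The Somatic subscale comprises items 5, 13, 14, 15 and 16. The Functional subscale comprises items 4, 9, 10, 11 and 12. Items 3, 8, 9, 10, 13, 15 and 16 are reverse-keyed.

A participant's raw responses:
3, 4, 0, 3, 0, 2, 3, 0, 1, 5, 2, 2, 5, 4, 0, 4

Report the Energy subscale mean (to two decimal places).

Energy items: 2, 3, 6, 7, 8.
Of these, items 3 & 8 are reverse-keyed; reverse-coded value = 5 − response.
  item 2: 4
  item 3: 5 − 0 = 5
  item 6: 2
  item 7: 3
  item 8: 5 − 0 = 5
Sum = 4 + 5 + 2 + 3 + 5 = 19
Mean = 19 / 5 = 3.80

3.80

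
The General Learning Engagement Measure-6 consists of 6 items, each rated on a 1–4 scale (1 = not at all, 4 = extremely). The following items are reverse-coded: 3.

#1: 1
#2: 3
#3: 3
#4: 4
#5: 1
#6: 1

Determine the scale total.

12

Raw sum = 13. Reverse-coded items: 3; their raw sum = 3.
Each reversal replaces raw with 5 − raw, changing the total by 5 − 2·raw per item.
Total = 13 + 1·5 − 2·3 = 13 + 5 − 6 = 12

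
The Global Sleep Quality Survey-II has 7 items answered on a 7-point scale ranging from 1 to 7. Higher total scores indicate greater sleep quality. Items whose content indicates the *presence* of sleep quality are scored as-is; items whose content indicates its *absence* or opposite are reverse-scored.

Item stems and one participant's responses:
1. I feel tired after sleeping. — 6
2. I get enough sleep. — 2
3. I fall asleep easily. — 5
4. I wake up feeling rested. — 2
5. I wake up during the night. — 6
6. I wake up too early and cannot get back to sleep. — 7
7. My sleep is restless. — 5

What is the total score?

Items 1, 5, 6, 7 describe the absence/opposite of sleep quality → reverse-score.
reversed = (1+7) − raw = 8 − raw.
  item 1: 8 − 6 = 2
  item 2: 2
  item 3: 5
  item 4: 2
  item 5: 8 − 6 = 2
  item 6: 8 − 7 = 1
  item 7: 8 − 5 = 3
Total = 2 + 2 + 5 + 2 + 2 + 1 + 3 = 17

17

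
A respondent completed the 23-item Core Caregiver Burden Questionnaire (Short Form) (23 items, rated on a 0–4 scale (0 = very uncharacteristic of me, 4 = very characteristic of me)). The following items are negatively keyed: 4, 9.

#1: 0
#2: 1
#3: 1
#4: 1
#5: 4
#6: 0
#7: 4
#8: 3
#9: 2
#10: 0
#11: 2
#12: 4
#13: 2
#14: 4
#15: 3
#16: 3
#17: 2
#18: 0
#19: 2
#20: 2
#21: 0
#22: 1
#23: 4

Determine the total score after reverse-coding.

Raw sum = 45. Negatively keyed items: 4, 9; their raw sum = 3.
Each reversal replaces raw with 4 − raw, changing the total by 4 − 2·raw per item.
Total = 45 + 2·4 − 2·3 = 45 + 8 − 6 = 47

47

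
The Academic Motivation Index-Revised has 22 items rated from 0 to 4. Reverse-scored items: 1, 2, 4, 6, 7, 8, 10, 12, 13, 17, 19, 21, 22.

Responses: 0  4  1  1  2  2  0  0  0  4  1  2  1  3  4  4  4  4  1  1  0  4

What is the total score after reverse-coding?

49

Reversing items 1, 2, 4, 6, 7, 8, 10, 12, 13, 17, 19, 21, & 22 with 4 − raw:
Total = (4−0) + (4−4) + 1 + (4−1) + 2 + (4−2) + (4−0) + (4−0) + 0 + (4−4) + 1 + (4−2) + (4−1) + 3 + 4 + 4 + (4−4) + 4 + (4−1) + 1 + (4−0) + (4−4)
      = 4 + 0 + 1 + 3 + 2 + 2 + 4 + 4 + 0 + 0 + 1 + 2 + 3 + 3 + 4 + 4 + 0 + 4 + 3 + 1 + 4 + 0 = 49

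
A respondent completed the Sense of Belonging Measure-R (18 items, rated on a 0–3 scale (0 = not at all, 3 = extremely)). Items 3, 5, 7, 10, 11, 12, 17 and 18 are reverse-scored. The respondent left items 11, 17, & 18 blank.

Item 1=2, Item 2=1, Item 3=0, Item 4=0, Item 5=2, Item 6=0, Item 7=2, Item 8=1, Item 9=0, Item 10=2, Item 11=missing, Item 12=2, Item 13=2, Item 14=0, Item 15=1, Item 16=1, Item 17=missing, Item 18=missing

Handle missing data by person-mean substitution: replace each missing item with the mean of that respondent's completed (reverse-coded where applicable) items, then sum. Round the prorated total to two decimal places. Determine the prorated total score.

18.00

Reverse-coded (on a 0–3 scale, reversed = 3 − raw):
  item 3: 3 − 0 = 3
  item 5: 3 − 2 = 1
  item 7: 3 − 2 = 1
  item 10: 3 − 2 = 1
  item 12: 3 − 2 = 1
Completed scored items (15 of 18): 2, 1, 3, 0, 1, 0, 1, 1, 0, 1, 1, 2, 0, 1, 1; sum = 15.
Person mean = 15 / 15 ≈ 1.0000
Prorated total = (15 / 15) × 18 = 18.00 (to 2 dp)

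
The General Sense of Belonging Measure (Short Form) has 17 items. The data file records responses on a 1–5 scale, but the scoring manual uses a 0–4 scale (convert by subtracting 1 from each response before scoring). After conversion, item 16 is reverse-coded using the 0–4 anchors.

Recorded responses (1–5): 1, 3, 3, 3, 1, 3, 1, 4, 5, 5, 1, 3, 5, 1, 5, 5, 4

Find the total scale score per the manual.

Convert to 0–4: 0, 2, 2, 2, 0, 2, 0, 3, 4, 4, 0, 2, 4, 0, 4, 4, 3
Reverse-coded (reverse-coded value = 4 − response):
  item 16: 4 − 4 = 0
Scored: 0, 2, 2, 2, 0, 2, 0, 3, 4, 4, 0, 2, 4, 0, 4, 0, 3
Total = 32

32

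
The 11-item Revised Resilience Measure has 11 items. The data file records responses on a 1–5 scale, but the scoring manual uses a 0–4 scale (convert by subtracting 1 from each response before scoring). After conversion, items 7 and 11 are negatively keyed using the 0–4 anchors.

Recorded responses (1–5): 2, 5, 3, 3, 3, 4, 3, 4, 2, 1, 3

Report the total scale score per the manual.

22

Convert to 0–4: 1, 4, 2, 2, 2, 3, 2, 3, 1, 0, 2
Reverse-coded (reversed = (0+4) − raw = 4 − raw):
  item 7: 4 − 2 = 2
  item 11: 4 − 2 = 2
Scored: 1, 4, 2, 2, 2, 3, 2, 3, 1, 0, 2
Total = 22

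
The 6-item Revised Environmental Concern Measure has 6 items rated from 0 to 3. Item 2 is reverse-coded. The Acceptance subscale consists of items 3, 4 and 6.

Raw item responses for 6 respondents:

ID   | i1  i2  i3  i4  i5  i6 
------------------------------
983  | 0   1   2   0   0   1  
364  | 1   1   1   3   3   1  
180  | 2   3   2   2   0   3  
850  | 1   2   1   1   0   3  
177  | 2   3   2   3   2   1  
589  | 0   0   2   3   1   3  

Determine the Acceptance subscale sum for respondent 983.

3

Respondent 983 raw: 0, 1, 2, 0, 0, 1.
Acceptance items: 3, 4, 6.
Reverse-coded (on a 0–3 scale, reversed = 3 − raw):
  item 3: 2
  item 4: 0
  item 6: 1
Sum = 2 + 0 + 1 = 3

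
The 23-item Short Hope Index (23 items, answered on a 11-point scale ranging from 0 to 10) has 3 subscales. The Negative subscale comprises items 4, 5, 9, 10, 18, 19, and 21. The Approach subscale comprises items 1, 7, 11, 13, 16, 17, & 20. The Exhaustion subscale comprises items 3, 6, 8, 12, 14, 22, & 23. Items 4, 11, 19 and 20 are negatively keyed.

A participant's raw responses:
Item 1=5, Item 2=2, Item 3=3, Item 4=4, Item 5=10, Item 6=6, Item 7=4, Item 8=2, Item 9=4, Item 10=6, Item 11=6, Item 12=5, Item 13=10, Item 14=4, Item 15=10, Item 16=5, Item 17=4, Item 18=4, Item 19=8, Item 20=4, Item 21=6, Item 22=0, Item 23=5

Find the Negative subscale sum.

Negative items: 4, 5, 9, 10, 18, 19, 21.
Of these, items 4 and 19 are negatively keyed; reverse-coded value = 10 − response.
  item 4: 10 − 4 = 6
  item 5: 10
  item 9: 4
  item 10: 6
  item 18: 4
  item 19: 10 − 8 = 2
  item 21: 6
Sum = 6 + 10 + 4 + 6 + 4 + 2 + 6 = 38

38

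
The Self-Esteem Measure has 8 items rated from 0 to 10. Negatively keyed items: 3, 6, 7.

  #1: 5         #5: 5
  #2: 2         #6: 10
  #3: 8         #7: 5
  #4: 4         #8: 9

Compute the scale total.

32

Raw sum = 48. Negatively keyed items: 3, 6, 7; their raw sum = 23.
Each reversal replaces raw with 10 − raw, changing the total by 10 − 2·raw per item.
Total = 48 + 3·10 − 2·23 = 48 + 30 − 46 = 32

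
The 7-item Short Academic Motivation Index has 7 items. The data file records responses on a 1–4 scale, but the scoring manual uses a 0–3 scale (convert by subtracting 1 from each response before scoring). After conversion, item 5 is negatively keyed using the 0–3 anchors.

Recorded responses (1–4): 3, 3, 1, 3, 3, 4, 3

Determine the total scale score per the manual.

12

Convert to 0–3: 2, 2, 0, 2, 2, 3, 2
Reverse-coded (on a 0–3 scale, reversed = 3 − raw):
  item 5: 3 − 2 = 1
Scored: 2, 2, 0, 2, 1, 3, 2
Total = 12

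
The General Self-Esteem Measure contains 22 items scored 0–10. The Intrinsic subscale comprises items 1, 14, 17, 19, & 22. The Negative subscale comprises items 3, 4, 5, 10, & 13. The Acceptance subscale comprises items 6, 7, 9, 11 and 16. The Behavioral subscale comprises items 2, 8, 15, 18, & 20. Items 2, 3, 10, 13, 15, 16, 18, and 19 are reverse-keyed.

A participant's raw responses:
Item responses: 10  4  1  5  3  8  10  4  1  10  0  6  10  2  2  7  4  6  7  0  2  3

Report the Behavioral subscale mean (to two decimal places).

4.40

Behavioral items: 2, 8, 15, 18, 20.
Of these, items 2, 15 and 18 are reverse-keyed; reversed = (0+10) − raw = 10 − raw.
  item 2: 10 − 4 = 6
  item 8: 4
  item 15: 10 − 2 = 8
  item 18: 10 − 6 = 4
  item 20: 0
Sum = 6 + 4 + 8 + 4 + 0 = 22
Mean = 22 / 5 = 4.40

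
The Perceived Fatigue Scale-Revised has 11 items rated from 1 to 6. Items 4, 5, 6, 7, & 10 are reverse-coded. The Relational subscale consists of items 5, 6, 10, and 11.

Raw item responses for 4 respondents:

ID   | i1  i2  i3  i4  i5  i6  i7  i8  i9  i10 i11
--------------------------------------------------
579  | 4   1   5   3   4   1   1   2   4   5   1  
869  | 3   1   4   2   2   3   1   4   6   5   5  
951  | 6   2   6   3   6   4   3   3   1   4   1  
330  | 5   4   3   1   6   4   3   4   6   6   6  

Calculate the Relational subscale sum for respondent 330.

Respondent 330 raw: 5, 4, 3, 1, 6, 4, 3, 4, 6, 6, 6.
Relational items: 5, 6, 10, 11.
Reverse-coded (reverse-coded value = 7 − response):
  item 5: 7 − 6 = 1
  item 6: 7 − 4 = 3
  item 10: 7 − 6 = 1
  item 11: 6
Sum = 1 + 3 + 1 + 6 = 11

11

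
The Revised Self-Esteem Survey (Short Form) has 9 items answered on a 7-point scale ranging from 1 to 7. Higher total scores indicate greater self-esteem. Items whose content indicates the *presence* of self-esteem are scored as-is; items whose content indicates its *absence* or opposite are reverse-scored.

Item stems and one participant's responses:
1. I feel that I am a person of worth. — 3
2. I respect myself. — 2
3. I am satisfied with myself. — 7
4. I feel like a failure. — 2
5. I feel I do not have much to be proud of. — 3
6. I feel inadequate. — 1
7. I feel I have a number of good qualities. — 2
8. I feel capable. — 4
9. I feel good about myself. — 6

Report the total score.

42

Items 4, 5, 6 describe the absence/opposite of self-esteem → reverse-score.
reverse-coded value = 8 − response.
  item 1: 3
  item 2: 2
  item 3: 7
  item 4: 8 − 2 = 6
  item 5: 8 − 3 = 5
  item 6: 8 − 1 = 7
  item 7: 2
  item 8: 4
  item 9: 6
Total = 3 + 2 + 7 + 6 + 5 + 7 + 2 + 4 + 6 = 42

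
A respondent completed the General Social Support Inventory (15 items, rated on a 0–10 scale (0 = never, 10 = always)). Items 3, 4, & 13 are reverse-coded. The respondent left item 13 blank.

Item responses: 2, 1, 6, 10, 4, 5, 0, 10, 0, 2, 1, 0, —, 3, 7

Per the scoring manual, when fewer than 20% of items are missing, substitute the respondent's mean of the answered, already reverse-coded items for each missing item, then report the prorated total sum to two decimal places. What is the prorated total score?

41.79

Reverse-coded (reverse-coded value = 10 − response):
  item 3: 10 − 6 = 4
  item 4: 10 − 10 = 0
Completed scored items (14 of 15): 2, 1, 4, 0, 4, 5, 0, 10, 0, 2, 1, 0, 3, 7; sum = 39.
Person mean = 39 / 14 ≈ 2.7857
Prorated total = (39 / 14) × 15 = 41.79 (to 2 dp)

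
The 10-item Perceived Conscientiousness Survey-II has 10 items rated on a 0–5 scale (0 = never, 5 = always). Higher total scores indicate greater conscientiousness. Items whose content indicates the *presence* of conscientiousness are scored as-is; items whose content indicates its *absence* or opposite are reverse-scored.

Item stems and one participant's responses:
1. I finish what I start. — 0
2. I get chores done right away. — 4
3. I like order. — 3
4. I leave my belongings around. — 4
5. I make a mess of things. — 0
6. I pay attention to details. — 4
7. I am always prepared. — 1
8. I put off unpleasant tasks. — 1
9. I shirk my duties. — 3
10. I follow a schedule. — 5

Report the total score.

29

Items 4, 5, 8, 9 describe the absence/opposite of conscientiousness → reverse-score.
on a 0–5 scale, reversed = 5 − raw.
  item 1: 0
  item 2: 4
  item 3: 3
  item 4: 5 − 4 = 1
  item 5: 5 − 0 = 5
  item 6: 4
  item 7: 1
  item 8: 5 − 1 = 4
  item 9: 5 − 3 = 2
  item 10: 5
Total = 0 + 4 + 3 + 1 + 5 + 4 + 1 + 4 + 2 + 5 = 29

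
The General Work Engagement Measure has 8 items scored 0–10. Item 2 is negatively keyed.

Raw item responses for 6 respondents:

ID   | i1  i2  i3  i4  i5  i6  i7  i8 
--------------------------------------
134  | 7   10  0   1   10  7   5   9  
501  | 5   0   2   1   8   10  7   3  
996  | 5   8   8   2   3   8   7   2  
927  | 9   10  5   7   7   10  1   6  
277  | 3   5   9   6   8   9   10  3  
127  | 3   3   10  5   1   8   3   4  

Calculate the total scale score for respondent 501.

Respondent 501 raw: 5, 0, 2, 1, 8, 10, 7, 3.
Reverse-coded (reverse-coded value = 10 − response):
  item 1: 5
  item 2: 10 − 0 = 10
  item 3: 2
  item 4: 1
  item 5: 8
  item 6: 10
  item 7: 7
  item 8: 3
Sum = 5 + 10 + 2 + 1 + 8 + 10 + 7 + 3 = 46

46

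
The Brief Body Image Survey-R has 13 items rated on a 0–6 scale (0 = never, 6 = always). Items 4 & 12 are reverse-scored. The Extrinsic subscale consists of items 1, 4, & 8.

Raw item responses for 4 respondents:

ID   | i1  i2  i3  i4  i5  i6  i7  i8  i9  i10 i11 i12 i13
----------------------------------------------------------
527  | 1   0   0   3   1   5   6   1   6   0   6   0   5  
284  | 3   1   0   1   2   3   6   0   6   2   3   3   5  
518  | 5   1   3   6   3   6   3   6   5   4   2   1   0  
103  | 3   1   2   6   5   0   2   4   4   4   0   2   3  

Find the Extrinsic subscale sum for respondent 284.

Respondent 284 raw: 3, 1, 0, 1, 2, 3, 6, 0, 6, 2, 3, 3, 5.
Extrinsic items: 1, 4, 8.
Reverse-coded (on a 0–6 scale, reversed = 6 − raw):
  item 1: 3
  item 4: 6 − 1 = 5
  item 8: 0
Sum = 3 + 5 + 0 = 8

8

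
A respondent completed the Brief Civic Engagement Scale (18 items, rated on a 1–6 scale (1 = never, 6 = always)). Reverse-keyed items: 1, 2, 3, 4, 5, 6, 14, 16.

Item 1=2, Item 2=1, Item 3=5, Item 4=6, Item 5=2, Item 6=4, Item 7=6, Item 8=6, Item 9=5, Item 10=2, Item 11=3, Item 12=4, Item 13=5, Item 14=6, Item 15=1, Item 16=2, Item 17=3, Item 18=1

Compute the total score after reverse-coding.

64

Reversing items 1, 2, 3, 4, 5, 6, 14 and 16 with 7 − raw:
Total = (7−2) + (7−1) + (7−5) + (7−6) + (7−2) + (7−4) + 6 + 6 + 5 + 2 + 3 + 4 + 5 + (7−6) + 1 + (7−2) + 3 + 1
      = 5 + 6 + 2 + 1 + 5 + 3 + 6 + 6 + 5 + 2 + 3 + 4 + 5 + 1 + 1 + 5 + 3 + 1 = 64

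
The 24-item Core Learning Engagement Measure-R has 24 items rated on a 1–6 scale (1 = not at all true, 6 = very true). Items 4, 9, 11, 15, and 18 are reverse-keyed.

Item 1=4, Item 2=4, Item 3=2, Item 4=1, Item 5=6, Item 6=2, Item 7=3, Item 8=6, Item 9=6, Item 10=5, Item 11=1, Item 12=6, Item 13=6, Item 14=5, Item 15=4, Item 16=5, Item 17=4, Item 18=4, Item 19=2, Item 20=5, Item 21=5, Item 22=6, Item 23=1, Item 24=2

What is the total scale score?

Raw sum = 95. Reverse-keyed items: 4, 9, 11, 15, 18; their raw sum = 16.
Each reversal replaces raw with 7 − raw, changing the total by 7 − 2·raw per item.
Total = 95 + 5·7 − 2·16 = 95 + 35 − 32 = 98

98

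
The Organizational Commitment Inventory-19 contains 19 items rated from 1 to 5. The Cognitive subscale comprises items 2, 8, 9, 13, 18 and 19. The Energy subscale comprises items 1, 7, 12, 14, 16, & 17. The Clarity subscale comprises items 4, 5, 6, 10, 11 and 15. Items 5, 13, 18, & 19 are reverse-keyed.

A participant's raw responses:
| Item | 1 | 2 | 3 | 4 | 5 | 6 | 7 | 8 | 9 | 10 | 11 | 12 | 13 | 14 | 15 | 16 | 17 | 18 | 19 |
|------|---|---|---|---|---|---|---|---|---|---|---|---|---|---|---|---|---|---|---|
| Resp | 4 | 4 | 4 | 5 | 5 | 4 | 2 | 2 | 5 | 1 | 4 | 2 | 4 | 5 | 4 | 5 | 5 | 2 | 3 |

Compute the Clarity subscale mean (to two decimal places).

3.17

Clarity items: 4, 5, 6, 10, 11, 15.
Of these, item 5 is reverse-keyed; reverse-coded value = 6 − response.
  item 4: 5
  item 5: 6 − 5 = 1
  item 6: 4
  item 10: 1
  item 11: 4
  item 15: 4
Sum = 5 + 1 + 4 + 1 + 4 + 4 = 19
Mean = 19 / 6 = 3.17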